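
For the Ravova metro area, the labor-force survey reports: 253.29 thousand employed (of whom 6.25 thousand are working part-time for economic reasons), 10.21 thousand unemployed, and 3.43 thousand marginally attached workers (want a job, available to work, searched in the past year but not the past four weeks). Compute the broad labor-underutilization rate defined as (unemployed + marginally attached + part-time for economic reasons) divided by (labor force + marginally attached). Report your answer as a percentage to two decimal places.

Labor force = 253.29 + 10.21 = 263.50 thousand.
Numerator = 10.21 + 3.43 + 6.25 = 19.89 thousand.
Denominator = 263.50 + 3.43 = 266.93 thousand.
Broad rate = 19.89 / 266.93 = 7.45%.

Broad underutilization rate ≈ 7.45%.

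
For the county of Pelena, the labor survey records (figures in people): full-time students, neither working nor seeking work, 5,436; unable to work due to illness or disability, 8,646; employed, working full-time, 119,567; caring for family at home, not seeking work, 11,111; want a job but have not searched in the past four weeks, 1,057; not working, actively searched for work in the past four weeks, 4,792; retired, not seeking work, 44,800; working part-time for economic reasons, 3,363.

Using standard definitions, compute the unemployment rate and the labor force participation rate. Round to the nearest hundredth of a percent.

Unemployment rate ≈ 3.75%; labor force participation rate ≈ 64.26%.

Employed = 119,567 + 3,363 = 122,930 (anyone who worked, including part-time for economic reasons, counts as employed).
Unemployed = 4,792.
Labor force = 122,930 + 4,792 = 127,722.
Not in labor force = 5,436 + 8,646 + 11,111 + 1,057 + 44,800 = 71,050 (those not working and not actively searching are outside the labor force — including those who want a job but have given up searching).
Civilian working-age population = 127,722 + 71,050 = 198,772.
Unemployment rate = 4,792 / 127,722 = 3.75%.
Labor force participation rate = 127,722 / 198,772 = 64.26%.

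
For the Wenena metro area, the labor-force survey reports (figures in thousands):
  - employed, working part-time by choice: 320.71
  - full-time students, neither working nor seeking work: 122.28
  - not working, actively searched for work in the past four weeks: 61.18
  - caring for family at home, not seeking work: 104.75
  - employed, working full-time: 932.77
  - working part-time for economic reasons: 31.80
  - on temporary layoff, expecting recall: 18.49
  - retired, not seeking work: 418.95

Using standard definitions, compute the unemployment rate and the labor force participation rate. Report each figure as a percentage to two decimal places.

Employed = 320.71 + 932.77 + 31.80 = 1,285.28 thousand (anyone who worked, including part-time for economic reasons, counts as employed).
Unemployed = 61.18 + 18.49 = 79.67 thousand (jobless and actively searching, or on temporary layoff).
Labor force = 1,285.28 + 79.67 = 1,364.95 thousand.
Not in labor force = 122.28 + 104.75 + 418.95 = 645.98 thousand (those not working and not actively searching are outside the labor force).
Civilian working-age population = 1,364.95 + 645.98 = 2,010.93 thousand.
Unemployment rate = 79.67 / 1,364.95 = 5.84%.
Labor force participation rate = 1,364.95 / 2,010.93 = 67.88%.

Unemployment rate ≈ 5.84%; labor force participation rate ≈ 67.88%.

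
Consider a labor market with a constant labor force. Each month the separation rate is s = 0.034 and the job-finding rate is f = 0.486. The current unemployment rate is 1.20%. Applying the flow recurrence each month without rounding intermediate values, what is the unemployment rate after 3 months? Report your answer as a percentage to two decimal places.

Unemployment rate after three months ≈ 5.95%.

With a fixed labor force, u_{t+1} = u_t + s·(1−u_t) − f·u_t = u_t·(1−s−f) + s.
Here 1−s−f = 0.480 and s = 0.034.
u_1 = 0.012000 × 0.480 + 0.034 = 0.039760.
u_2 = 0.039760 × 0.480 + 0.034 = 0.053085.
u_3 = 0.053085 × 0.480 + 0.034 = 0.059481.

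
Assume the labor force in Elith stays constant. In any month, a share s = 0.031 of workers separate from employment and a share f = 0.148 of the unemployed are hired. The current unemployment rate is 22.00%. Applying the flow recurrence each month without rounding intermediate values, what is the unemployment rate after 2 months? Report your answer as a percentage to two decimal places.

Unemployment rate after two months ≈ 20.47%.

With a fixed labor force, u_{t+1} = u_t + s·(1−u_t) − f·u_t = u_t·(1−s−f) + s.
Here 1−s−f = 0.821 and s = 0.031.
u_1 = 0.220000 × 0.821 + 0.031 = 0.211620.
u_2 = 0.211620 × 0.821 + 0.031 = 0.204740.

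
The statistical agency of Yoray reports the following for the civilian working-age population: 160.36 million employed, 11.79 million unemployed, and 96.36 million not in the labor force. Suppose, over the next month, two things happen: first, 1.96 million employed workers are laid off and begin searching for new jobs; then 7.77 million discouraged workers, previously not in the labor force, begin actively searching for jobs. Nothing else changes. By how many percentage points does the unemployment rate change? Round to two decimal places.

The unemployment rate changes by +5.11 percentage points.

Initially, labor force = 160.36 + 11.79 = 172.15 million, so u = 11.79/172.15 = 6.85%.
After the first change, employed falls and unemployed rises by 1.96; labor force unchanged → E = 158.40, U = 13.75, labor force = 172.15 million.
After the second change, unemployed and labor force both rise by 7.77 → E = 158.40, U = 21.52, labor force = 179.92 million.
New unemployment rate = 21.52 / 179.92 = 11.96%.
Change = 11.96% − 6.85% = +5.11 percentage points.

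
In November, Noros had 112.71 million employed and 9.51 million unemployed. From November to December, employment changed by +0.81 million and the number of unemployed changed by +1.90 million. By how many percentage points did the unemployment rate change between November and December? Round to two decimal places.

November: labor force = 112.71 + 9.51 = 122.22; u = 9.51/122.22 = 7.78%.
December: labor force = 113.52 + 11.41 = 124.93; u = 11.41/124.93 = 9.13%.
Change = 9.13% − 7.78% = +1.35 pp.

The unemployment rate changed by +1.35 percentage points.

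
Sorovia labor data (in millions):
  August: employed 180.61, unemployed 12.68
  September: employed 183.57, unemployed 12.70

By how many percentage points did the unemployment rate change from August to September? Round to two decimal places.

The unemployment rate changed by −0.09 percentage points.

August: labor force = 180.61 + 12.68 = 193.29; u = 12.68/193.29 = 6.56%.
September: labor force = 183.57 + 12.70 = 196.27; u = 12.70/196.27 = 6.47%.
Change = 6.47% − 6.56% = −0.09 pp.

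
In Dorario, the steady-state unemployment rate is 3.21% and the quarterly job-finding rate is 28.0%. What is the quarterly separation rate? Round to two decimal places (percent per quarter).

From u* = s/(s+f): s = u·f/(1−u).
s = 0.0321 × 28.0 / (1 − 0.0321) = 0.8988 / 0.9679 ≈ 0.93% per quarter.

Separation rate ≈ 0.93% per quarter.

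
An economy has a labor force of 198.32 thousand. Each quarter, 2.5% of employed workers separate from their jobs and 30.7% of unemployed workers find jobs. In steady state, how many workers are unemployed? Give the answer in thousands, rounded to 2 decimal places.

Steady-state unemployment rate u* = s/(s+f) = 2.5/(2.5+30.7) = 0.075301.
Unemployed = u* × labor force = 0.075301 × 198.32 ≈ 14.93 thousand.

About 14.93 thousand are unemployed in steady state.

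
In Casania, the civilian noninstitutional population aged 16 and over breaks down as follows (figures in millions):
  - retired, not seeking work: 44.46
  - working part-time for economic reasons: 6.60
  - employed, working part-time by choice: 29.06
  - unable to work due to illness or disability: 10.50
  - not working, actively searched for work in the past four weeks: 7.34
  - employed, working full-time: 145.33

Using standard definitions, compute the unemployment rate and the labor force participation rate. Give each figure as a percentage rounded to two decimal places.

Employed = 6.60 + 29.06 + 145.33 = 180.99 million (anyone who worked, including part-time for economic reasons, counts as employed).
Unemployed = 7.34 million.
Labor force = 180.99 + 7.34 = 188.33 million.
Not in labor force = 44.46 + 10.50 = 54.96 million (those not working and not actively searching are outside the labor force).
Civilian working-age population = 188.33 + 54.96 = 243.29 million.
Unemployment rate = 7.34 / 188.33 = 3.90%.
Labor force participation rate = 188.33 / 243.29 = 77.41%.

Unemployment rate ≈ 3.90%; labor force participation rate ≈ 77.41%.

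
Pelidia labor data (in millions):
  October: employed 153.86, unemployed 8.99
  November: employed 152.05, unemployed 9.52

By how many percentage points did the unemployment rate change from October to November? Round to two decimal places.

October: labor force = 153.86 + 8.99 = 162.85; u = 8.99/162.85 = 5.52%.
November: labor force = 152.05 + 9.52 = 161.57; u = 9.52/161.57 = 5.89%.
Change = 5.89% − 5.52% = +0.37 pp.

The unemployment rate changed by +0.37 percentage points.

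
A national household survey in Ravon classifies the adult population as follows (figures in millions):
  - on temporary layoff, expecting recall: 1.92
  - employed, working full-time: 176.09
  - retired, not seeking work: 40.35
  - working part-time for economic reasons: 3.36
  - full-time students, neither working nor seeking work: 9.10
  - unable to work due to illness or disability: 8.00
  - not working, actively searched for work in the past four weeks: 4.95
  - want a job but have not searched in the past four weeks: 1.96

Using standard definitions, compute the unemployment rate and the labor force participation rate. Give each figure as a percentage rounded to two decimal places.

Employed = 176.09 + 3.36 = 179.45 million (anyone who worked, including part-time for economic reasons, counts as employed).
Unemployed = 1.92 + 4.95 = 6.87 million (jobless and actively searching, or on temporary layoff).
Labor force = 179.45 + 6.87 = 186.32 million.
Not in labor force = 40.35 + 9.10 + 8.00 + 1.96 = 59.41 million (those not working and not actively searching are outside the labor force — including those who want a job but have given up searching).
Civilian working-age population = 186.32 + 59.41 = 245.73 million.
Unemployment rate = 6.87 / 186.32 = 3.69%.
Labor force participation rate = 186.32 / 245.73 = 75.82%.

Unemployment rate ≈ 3.69%; labor force participation rate ≈ 75.82%.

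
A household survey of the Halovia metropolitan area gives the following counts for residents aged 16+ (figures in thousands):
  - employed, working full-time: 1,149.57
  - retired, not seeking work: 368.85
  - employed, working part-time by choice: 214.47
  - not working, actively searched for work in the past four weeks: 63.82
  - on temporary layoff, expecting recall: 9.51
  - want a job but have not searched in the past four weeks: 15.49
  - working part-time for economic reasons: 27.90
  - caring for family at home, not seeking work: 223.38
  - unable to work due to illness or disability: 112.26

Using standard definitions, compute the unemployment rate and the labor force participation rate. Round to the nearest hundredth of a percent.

Unemployment rate ≈ 5.00%; labor force participation rate ≈ 67.05%.

Employed = 1,149.57 + 214.47 + 27.90 = 1,391.94 thousand (anyone who worked, including part-time for economic reasons, counts as employed).
Unemployed = 63.82 + 9.51 = 73.33 thousand (jobless and actively searching, or on temporary layoff).
Labor force = 1,391.94 + 73.33 = 1,465.27 thousand.
Not in labor force = 368.85 + 15.49 + 223.38 + 112.26 = 719.98 thousand (those not working and not actively searching are outside the labor force — including those who want a job but have given up searching).
Civilian working-age population = 1,465.27 + 719.98 = 2,185.25 thousand.
Unemployment rate = 73.33 / 1,465.27 = 5.00%.
Labor force participation rate = 1,465.27 / 2,185.25 = 67.05%.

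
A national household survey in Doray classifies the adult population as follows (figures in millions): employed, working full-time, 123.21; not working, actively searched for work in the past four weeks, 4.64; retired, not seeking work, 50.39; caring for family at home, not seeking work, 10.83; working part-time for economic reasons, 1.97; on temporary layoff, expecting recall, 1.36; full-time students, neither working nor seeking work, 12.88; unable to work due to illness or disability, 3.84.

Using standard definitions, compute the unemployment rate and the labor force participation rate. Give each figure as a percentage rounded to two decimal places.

Employed = 123.21 + 1.97 = 125.18 million (anyone who worked, including part-time for economic reasons, counts as employed).
Unemployed = 4.64 + 1.36 = 6.00 million (jobless and actively searching, or on temporary layoff).
Labor force = 125.18 + 6.00 = 131.18 million.
Not in labor force = 50.39 + 10.83 + 12.88 + 3.84 = 77.94 million (those not working and not actively searching are outside the labor force).
Civilian working-age population = 131.18 + 77.94 = 209.12 million.
Unemployment rate = 6.00 / 131.18 = 4.57%.
Labor force participation rate = 131.18 / 209.12 = 62.73%.

Unemployment rate ≈ 4.57%; labor force participation rate ≈ 62.73%.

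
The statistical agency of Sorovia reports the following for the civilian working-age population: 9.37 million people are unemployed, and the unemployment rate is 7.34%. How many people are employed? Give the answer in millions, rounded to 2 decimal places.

About 118.29 million are employed.

Labor force = U / u = 9.37 / 0.0734 ≈ 127.66 million.
Employed = labor force − unemployed = 127.66 − 9.37 = 118.29 million.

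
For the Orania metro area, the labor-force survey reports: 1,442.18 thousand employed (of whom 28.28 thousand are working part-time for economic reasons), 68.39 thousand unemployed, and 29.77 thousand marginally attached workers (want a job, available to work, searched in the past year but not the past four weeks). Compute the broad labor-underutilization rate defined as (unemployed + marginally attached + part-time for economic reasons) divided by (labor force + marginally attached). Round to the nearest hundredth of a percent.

Labor force = 1,442.18 + 68.39 = 1,510.57 thousand.
Numerator = 68.39 + 29.77 + 28.28 = 126.44 thousand.
Denominator = 1,510.57 + 29.77 = 1,540.34 thousand.
Broad rate = 126.44 / 1,540.34 = 8.21%.

Broad underutilization rate ≈ 8.21%.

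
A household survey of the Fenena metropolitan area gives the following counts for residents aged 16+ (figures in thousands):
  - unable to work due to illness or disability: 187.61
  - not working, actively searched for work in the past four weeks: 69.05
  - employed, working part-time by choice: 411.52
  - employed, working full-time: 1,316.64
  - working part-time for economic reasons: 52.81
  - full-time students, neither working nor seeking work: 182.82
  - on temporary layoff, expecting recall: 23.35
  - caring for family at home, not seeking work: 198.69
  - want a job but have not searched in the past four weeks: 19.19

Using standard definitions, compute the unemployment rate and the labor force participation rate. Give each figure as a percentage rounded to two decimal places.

Unemployment rate ≈ 4.93%; labor force participation rate ≈ 76.10%.

Employed = 411.52 + 1,316.64 + 52.81 = 1,780.97 thousand (anyone who worked, including part-time for economic reasons, counts as employed).
Unemployed = 69.05 + 23.35 = 92.40 thousand (jobless and actively searching, or on temporary layoff).
Labor force = 1,780.97 + 92.40 = 1,873.37 thousand.
Not in labor force = 187.61 + 182.82 + 198.69 + 19.19 = 588.31 thousand (those not working and not actively searching are outside the labor force — including those who want a job but have given up searching).
Civilian working-age population = 1,873.37 + 588.31 = 2,461.68 thousand.
Unemployment rate = 92.40 / 1,873.37 = 4.93%.
Labor force participation rate = 1,873.37 / 2,461.68 = 76.10%.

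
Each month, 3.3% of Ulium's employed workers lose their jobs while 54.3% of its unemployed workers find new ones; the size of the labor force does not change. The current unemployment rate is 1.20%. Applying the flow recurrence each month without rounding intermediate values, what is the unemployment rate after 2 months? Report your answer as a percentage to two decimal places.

Unemployment rate after two months ≈ 4.91%.

With a fixed labor force, u_{t+1} = u_t + s·(1−u_t) − f·u_t = u_t·(1−s−f) + s.
Here 1−s−f = 0.424 and s = 0.033.
u_1 = 0.012000 × 0.424 + 0.033 = 0.038088.
u_2 = 0.038088 × 0.424 + 0.033 = 0.049149.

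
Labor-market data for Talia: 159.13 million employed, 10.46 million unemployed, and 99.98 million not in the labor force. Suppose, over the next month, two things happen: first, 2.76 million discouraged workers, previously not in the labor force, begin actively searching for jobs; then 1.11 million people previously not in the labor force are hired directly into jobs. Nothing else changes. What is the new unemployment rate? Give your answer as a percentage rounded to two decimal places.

New unemployment rate ≈ 7.62%.

Initially, labor force = 159.13 + 10.46 = 169.59 million, so u = 10.46/169.59 = 6.17%.
After the first change, unemployed and labor force both rise by 2.76 → E = 159.13, U = 13.22, labor force = 172.35 million.
After the second change, employed and labor force both rise by 1.11; unemployed unchanged → E = 160.24, U = 13.22, labor force = 173.46 million.
New unemployment rate = 13.22 / 173.46 = 7.62%.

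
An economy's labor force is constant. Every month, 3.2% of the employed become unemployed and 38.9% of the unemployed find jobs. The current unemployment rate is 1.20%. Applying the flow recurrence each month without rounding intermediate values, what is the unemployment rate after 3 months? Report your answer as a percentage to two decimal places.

With a fixed labor force, u_{t+1} = u_t + s·(1−u_t) − f·u_t = u_t·(1−s−f) + s.
Here 1−s−f = 0.579 and s = 0.032.
u_1 = 0.012000 × 0.579 + 0.032 = 0.038948.
u_2 = 0.038948 × 0.579 + 0.032 = 0.054551.
u_3 = 0.054551 × 0.579 + 0.032 = 0.063585.

Unemployment rate after three months ≈ 6.36%.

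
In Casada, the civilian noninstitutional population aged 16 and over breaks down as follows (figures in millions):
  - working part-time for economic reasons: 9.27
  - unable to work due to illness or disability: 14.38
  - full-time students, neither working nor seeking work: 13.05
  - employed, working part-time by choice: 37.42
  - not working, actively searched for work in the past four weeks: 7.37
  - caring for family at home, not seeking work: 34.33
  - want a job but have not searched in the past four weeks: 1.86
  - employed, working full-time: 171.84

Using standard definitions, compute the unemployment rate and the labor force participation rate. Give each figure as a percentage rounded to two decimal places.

Employed = 9.27 + 37.42 + 171.84 = 218.53 million (anyone who worked, including part-time for economic reasons, counts as employed).
Unemployed = 7.37 million.
Labor force = 218.53 + 7.37 = 225.90 million.
Not in labor force = 14.38 + 13.05 + 34.33 + 1.86 = 63.62 million (those not working and not actively searching are outside the labor force — including those who want a job but have given up searching).
Civilian working-age population = 225.90 + 63.62 = 289.52 million.
Unemployment rate = 7.37 / 225.90 = 3.26%.
Labor force participation rate = 225.90 / 289.52 = 78.03%.

Unemployment rate ≈ 3.26%; labor force participation rate ≈ 78.03%.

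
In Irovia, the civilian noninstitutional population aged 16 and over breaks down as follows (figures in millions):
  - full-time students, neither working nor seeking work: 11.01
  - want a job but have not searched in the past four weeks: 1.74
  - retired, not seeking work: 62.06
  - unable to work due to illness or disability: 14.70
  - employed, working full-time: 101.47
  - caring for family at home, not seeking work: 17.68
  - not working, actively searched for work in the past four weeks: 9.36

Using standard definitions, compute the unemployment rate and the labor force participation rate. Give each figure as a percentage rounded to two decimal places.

Employed = 101.47 million.
Unemployed = 9.36 million.
Labor force = 101.47 + 9.36 = 110.83 million.
Not in labor force = 11.01 + 1.74 + 62.06 + 14.70 + 17.68 = 107.19 million (those not working and not actively searching are outside the labor force — including those who want a job but have given up searching).
Civilian working-age population = 110.83 + 107.19 = 218.02 million.
Unemployment rate = 9.36 / 110.83 = 8.45%.
Labor force participation rate = 110.83 / 218.02 = 50.83%.

Unemployment rate ≈ 8.45%; labor force participation rate ≈ 50.83%.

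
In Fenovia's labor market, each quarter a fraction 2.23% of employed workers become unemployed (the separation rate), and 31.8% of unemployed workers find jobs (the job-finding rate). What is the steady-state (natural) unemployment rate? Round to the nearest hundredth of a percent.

At steady state the flows balance: s·E = f·U, so U/(E+U) = s/(s+f).
u* = 2.23 / (2.23 + 31.8) = 2.23 / 34.03 = 6.55%.

Steady-state unemployment rate ≈ 6.55%.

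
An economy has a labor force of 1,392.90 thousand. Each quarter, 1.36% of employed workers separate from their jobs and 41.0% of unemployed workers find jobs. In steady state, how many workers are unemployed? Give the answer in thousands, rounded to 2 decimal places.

Steady-state unemployment rate u* = s/(s+f) = 1.36/(1.36+41.0) = 0.032106.
Unemployed = u* × labor force = 0.032106 × 1,392.90 ≈ 44.72 thousand.

About 44.72 thousand are unemployed in steady state.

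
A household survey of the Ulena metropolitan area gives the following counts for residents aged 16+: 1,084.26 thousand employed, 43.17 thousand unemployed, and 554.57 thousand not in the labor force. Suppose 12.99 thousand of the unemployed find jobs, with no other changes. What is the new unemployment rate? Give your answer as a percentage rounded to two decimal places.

New unemployment rate ≈ 2.68%.

Initially, labor force = 1,084.26 + 43.17 = 1,127.43 thousand, so u = 43.17/1,127.43 = 3.83%.
After the change, unemployed falls and employed rises by 12.99; labor force unchanged → E = 1,097.25, U = 30.18, labor force = 1,127.43 thousand.
New unemployment rate = 30.18 / 1,127.43 = 2.68%.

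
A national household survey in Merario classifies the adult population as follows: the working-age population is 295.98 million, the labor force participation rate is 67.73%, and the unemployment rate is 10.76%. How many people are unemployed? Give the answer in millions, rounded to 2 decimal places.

About 21.57 million are unemployed.

Labor force = 0.6773 × 295.98 = 200.47 million.
Unemployed = 0.1076 × 200.47 ≈ 21.57 million.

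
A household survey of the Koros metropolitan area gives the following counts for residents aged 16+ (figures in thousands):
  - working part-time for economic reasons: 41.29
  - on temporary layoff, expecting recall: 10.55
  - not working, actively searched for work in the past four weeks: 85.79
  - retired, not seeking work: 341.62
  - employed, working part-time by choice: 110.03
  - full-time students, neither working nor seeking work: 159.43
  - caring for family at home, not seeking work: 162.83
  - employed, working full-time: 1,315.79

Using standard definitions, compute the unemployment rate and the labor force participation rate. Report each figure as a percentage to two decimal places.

Employed = 41.29 + 110.03 + 1,315.79 = 1,467.11 thousand (anyone who worked, including part-time for economic reasons, counts as employed).
Unemployed = 10.55 + 85.79 = 96.34 thousand (jobless and actively searching, or on temporary layoff).
Labor force = 1,467.11 + 96.34 = 1,563.45 thousand.
Not in labor force = 341.62 + 159.43 + 162.83 = 663.88 thousand (those not working and not actively searching are outside the labor force).
Civilian working-age population = 1,563.45 + 663.88 = 2,227.33 thousand.
Unemployment rate = 96.34 / 1,563.45 = 6.16%.
Labor force participation rate = 1,563.45 / 2,227.33 = 70.19%.

Unemployment rate ≈ 6.16%; labor force participation rate ≈ 70.19%.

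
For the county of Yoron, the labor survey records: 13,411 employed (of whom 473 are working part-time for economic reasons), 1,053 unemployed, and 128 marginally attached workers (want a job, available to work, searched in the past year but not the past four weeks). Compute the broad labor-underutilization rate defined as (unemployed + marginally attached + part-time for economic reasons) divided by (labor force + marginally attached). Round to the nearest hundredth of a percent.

Broad underutilization rate ≈ 11.33%.

Labor force = 13,411 + 1,053 = 14,464.
Numerator = 1,053 + 128 + 473 = 1,654.
Denominator = 14,464 + 128 = 14,592.
Broad rate = 1,654 / 14,592 = 11.33%.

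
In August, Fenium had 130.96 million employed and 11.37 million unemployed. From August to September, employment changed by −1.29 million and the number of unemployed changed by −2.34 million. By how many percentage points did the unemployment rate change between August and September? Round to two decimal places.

The unemployment rate changed by −1.48 percentage points.

August: labor force = 130.96 + 11.37 = 142.33; u = 11.37/142.33 = 7.99%.
September: labor force = 129.67 + 9.03 = 138.70; u = 9.03/138.70 = 6.51%.
Change = 6.51% − 7.99% = −1.48 pp.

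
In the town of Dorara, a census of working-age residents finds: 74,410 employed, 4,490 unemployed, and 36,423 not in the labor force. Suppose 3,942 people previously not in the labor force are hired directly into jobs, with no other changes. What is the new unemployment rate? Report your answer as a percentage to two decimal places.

New unemployment rate ≈ 5.42%.

Initially, labor force = 74,410 + 4,490 = 78,900, so u = 4,490/78,900 = 5.69%.
After the change, employed and labor force both rise by 3,942; unemployed unchanged → E = 78,352, U = 4,490, labor force = 82,842.
New unemployment rate = 4,490 / 82,842 = 5.42%.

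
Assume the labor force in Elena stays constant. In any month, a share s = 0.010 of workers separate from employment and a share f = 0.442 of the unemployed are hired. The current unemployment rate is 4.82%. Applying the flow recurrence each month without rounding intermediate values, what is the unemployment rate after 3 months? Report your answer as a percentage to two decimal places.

Unemployment rate after three months ≈ 2.64%.

With a fixed labor force, u_{t+1} = u_t + s·(1−u_t) − f·u_t = u_t·(1−s−f) + s.
Here 1−s−f = 0.548 and s = 0.010.
u_1 = 0.048200 × 0.548 + 0.010 = 0.036414.
u_2 = 0.036414 × 0.548 + 0.010 = 0.029955.
u_3 = 0.029955 × 0.548 + 0.010 = 0.026415.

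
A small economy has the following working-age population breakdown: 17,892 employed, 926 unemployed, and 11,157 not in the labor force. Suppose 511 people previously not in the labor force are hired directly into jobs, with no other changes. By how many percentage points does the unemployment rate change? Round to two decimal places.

Initially, labor force = 17,892 + 926 = 18,818, so u = 926/18,818 = 4.92%.
After the change, employed and labor force both rise by 511; unemployed unchanged → E = 18,403, U = 926, labor force = 19,329.
New unemployment rate = 926 / 19,329 = 4.79%.
Change = 4.79% − 4.92% = −0.13 percentage points.

The unemployment rate changes by −0.13 percentage points.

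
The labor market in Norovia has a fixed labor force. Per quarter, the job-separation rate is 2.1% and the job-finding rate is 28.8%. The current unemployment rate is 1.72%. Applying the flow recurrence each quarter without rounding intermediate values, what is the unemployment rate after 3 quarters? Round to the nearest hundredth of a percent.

With a fixed labor force, u_{t+1} = u_t + s·(1−u_t) − f·u_t = u_t·(1−s−f) + s.
Here 1−s−f = 0.691 and s = 0.021.
u_1 = 0.017200 × 0.691 + 0.021 = 0.032885.
u_2 = 0.032885 × 0.691 + 0.021 = 0.043724.
u_3 = 0.043724 × 0.691 + 0.021 = 0.051213.

Unemployment rate after three quarters ≈ 5.12%.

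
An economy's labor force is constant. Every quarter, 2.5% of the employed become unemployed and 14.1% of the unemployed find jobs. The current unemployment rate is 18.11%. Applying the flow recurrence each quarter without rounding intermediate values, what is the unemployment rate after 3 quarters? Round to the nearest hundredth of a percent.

With a fixed labor force, u_{t+1} = u_t + s·(1−u_t) − f·u_t = u_t·(1−s−f) + s.
Here 1−s−f = 0.834 and s = 0.025.
u_1 = 0.181100 × 0.834 + 0.025 = 0.176037.
u_2 = 0.176037 × 0.834 + 0.025 = 0.171815.
u_3 = 0.171815 × 0.834 + 0.025 = 0.168294.

Unemployment rate after three quarters ≈ 16.83%.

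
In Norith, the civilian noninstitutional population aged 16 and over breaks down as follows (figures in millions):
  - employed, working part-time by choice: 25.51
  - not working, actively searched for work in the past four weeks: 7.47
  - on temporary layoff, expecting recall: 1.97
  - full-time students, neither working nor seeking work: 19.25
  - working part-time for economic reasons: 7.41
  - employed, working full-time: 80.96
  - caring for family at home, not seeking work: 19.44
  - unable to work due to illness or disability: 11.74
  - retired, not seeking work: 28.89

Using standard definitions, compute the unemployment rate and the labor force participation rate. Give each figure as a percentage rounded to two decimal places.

Unemployment rate ≈ 7.65%; labor force participation rate ≈ 60.86%.

Employed = 25.51 + 7.41 + 80.96 = 113.88 million (anyone who worked, including part-time for economic reasons, counts as employed).
Unemployed = 7.47 + 1.97 = 9.44 million (jobless and actively searching, or on temporary layoff).
Labor force = 113.88 + 9.44 = 123.32 million.
Not in labor force = 19.25 + 19.44 + 11.74 + 28.89 = 79.32 million (those not working and not actively searching are outside the labor force).
Civilian working-age population = 123.32 + 79.32 = 202.64 million.
Unemployment rate = 9.44 / 123.32 = 7.65%.
Labor force participation rate = 123.32 / 202.64 = 60.86%.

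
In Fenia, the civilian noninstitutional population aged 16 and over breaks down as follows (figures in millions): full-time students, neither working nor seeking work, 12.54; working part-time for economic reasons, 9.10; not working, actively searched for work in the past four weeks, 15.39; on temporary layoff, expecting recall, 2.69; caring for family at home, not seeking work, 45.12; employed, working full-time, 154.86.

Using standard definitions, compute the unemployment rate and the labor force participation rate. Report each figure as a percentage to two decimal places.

Employed = 9.10 + 154.86 = 163.96 million (anyone who worked, including part-time for economic reasons, counts as employed).
Unemployed = 15.39 + 2.69 = 18.08 million (jobless and actively searching, or on temporary layoff).
Labor force = 163.96 + 18.08 = 182.04 million.
Not in labor force = 12.54 + 45.12 = 57.66 million (those not working and not actively searching are outside the labor force).
Civilian working-age population = 182.04 + 57.66 = 239.70 million.
Unemployment rate = 18.08 / 182.04 = 9.93%.
Labor force participation rate = 182.04 / 239.70 = 75.94%.

Unemployment rate ≈ 9.93%; labor force participation rate ≈ 75.94%.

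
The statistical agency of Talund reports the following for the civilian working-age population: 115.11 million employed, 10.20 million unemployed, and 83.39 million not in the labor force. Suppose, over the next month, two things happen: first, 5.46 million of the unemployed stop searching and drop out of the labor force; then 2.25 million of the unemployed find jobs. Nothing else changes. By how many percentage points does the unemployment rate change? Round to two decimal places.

Initially, labor force = 115.11 + 10.20 = 125.31 million, so u = 10.20/125.31 = 8.14%.
After the first change, unemployed and labor force both fall by 5.46 → E = 115.11, U = 4.74, labor force = 119.85 million.
After the second change, unemployed falls and employed rises by 2.25; labor force unchanged → E = 117.36, U = 2.49, labor force = 119.85 million.
New unemployment rate = 2.49 / 119.85 = 2.08%.
Change = 2.08% − 8.14% = −6.06 percentage points.

The unemployment rate changes by −6.06 percentage points.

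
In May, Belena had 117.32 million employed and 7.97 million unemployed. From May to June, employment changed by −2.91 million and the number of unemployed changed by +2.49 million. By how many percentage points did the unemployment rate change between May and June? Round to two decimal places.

May: labor force = 117.32 + 7.97 = 125.29; u = 7.97/125.29 = 6.36%.
June: labor force = 114.41 + 10.46 = 124.87; u = 10.46/124.87 = 8.38%.
Change = 8.38% − 6.36% = +2.02 pp.

The unemployment rate changed by +2.02 percentage points.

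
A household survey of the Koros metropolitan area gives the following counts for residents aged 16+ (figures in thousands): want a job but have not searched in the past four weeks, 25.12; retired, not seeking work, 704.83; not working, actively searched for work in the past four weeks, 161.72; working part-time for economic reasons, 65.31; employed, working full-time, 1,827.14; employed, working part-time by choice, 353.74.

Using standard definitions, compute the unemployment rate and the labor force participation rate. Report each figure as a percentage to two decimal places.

Employed = 65.31 + 1,827.14 + 353.74 = 2,246.19 thousand (anyone who worked, including part-time for economic reasons, counts as employed).
Unemployed = 161.72 thousand.
Labor force = 2,246.19 + 161.72 = 2,407.91 thousand.
Not in labor force = 25.12 + 704.83 = 729.95 thousand (those not working and not actively searching are outside the labor force — including those who want a job but have given up searching).
Civilian working-age population = 2,407.91 + 729.95 = 3,137.86 thousand.
Unemployment rate = 161.72 / 2,407.91 = 6.72%.
Labor force participation rate = 2,407.91 / 3,137.86 = 76.74%.

Unemployment rate ≈ 6.72%; labor force participation rate ≈ 76.74%.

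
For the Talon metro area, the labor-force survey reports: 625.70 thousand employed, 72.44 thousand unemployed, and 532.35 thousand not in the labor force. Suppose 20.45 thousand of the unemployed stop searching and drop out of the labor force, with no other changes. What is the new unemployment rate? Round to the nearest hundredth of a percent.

Initially, labor force = 625.70 + 72.44 = 698.14 thousand, so u = 72.44/698.14 = 10.38%.
After the change, unemployed and labor force both fall by 20.45 → E = 625.70, U = 51.99, labor force = 677.69 thousand.
New unemployment rate = 51.99 / 677.69 = 7.67%.

New unemployment rate ≈ 7.67%.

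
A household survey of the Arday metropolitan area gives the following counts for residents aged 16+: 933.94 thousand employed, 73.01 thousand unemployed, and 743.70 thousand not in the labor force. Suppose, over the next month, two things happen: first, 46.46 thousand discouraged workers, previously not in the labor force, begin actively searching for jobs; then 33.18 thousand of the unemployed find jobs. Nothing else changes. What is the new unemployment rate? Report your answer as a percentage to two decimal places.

Initially, labor force = 933.94 + 73.01 = 1,006.95 thousand, so u = 73.01/1,006.95 = 7.25%.
After the first change, unemployed and labor force both rise by 46.46 → E = 933.94, U = 119.47, labor force = 1,053.41 thousand.
After the second change, unemployed falls and employed rises by 33.18; labor force unchanged → E = 967.12, U = 86.29, labor force = 1,053.41 thousand.
New unemployment rate = 86.29 / 1,053.41 = 8.19%.

New unemployment rate ≈ 8.19%.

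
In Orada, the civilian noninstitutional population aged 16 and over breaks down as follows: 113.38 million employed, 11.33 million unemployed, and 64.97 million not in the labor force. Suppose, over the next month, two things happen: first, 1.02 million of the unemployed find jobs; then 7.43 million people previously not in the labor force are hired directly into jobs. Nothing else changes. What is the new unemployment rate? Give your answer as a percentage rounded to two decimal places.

Initially, labor force = 113.38 + 11.33 = 124.71 million, so u = 11.33/124.71 = 9.09%.
After the first change, unemployed falls and employed rises by 1.02; labor force unchanged → E = 114.40, U = 10.31, labor force = 124.71 million.
After the second change, employed and labor force both rise by 7.43; unemployed unchanged → E = 121.83, U = 10.31, labor force = 132.14 million.
New unemployment rate = 10.31 / 132.14 = 7.80%.

New unemployment rate ≈ 7.80%.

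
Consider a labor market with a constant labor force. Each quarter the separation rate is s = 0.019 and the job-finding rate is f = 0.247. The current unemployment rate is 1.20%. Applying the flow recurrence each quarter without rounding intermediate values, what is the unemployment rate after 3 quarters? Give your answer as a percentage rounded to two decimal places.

Unemployment rate after three quarters ≈ 4.79%.

With a fixed labor force, u_{t+1} = u_t + s·(1−u_t) − f·u_t = u_t·(1−s−f) + s.
Here 1−s−f = 0.734 and s = 0.019.
u_1 = 0.012000 × 0.734 + 0.019 = 0.027808.
u_2 = 0.027808 × 0.734 + 0.019 = 0.039411.
u_3 = 0.039411 × 0.734 + 0.019 = 0.047928.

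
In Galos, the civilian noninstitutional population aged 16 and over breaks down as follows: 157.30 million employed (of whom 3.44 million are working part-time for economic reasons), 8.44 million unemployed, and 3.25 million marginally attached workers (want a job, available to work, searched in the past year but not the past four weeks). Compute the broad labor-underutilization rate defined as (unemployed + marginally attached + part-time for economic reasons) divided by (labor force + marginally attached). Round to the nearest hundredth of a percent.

Broad underutilization rate ≈ 8.95%.

Labor force = 157.30 + 8.44 = 165.74 million.
Numerator = 8.44 + 3.25 + 3.44 = 15.13 million.
Denominator = 165.74 + 3.25 = 168.99 million.
Broad rate = 15.13 / 168.99 = 8.95%.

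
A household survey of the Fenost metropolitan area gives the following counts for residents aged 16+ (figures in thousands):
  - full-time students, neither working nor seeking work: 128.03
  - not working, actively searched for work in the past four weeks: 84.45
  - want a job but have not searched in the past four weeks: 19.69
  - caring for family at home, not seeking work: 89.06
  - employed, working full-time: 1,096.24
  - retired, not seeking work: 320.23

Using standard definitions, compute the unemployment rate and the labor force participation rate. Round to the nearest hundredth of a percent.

Employed = 1,096.24 thousand.
Unemployed = 84.45 thousand.
Labor force = 1,096.24 + 84.45 = 1,180.69 thousand.
Not in labor force = 128.03 + 19.69 + 89.06 + 320.23 = 557.01 thousand (those not working and not actively searching are outside the labor force — including those who want a job but have given up searching).
Civilian working-age population = 1,180.69 + 557.01 = 1,737.70 thousand.
Unemployment rate = 84.45 / 1,180.69 = 7.15%.
Labor force participation rate = 1,180.69 / 1,737.70 = 67.95%.

Unemployment rate ≈ 7.15%; labor force participation rate ≈ 67.95%.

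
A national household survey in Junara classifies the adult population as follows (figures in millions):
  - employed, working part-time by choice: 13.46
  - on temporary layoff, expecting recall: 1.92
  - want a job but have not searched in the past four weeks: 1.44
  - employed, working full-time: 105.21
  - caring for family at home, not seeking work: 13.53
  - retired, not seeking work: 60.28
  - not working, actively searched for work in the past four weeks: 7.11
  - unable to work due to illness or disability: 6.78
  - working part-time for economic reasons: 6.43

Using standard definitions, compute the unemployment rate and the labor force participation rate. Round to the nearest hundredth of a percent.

Employed = 13.46 + 105.21 + 6.43 = 125.10 million (anyone who worked, including part-time for economic reasons, counts as employed).
Unemployed = 1.92 + 7.11 = 9.03 million (jobless and actively searching, or on temporary layoff).
Labor force = 125.10 + 9.03 = 134.13 million.
Not in labor force = 1.44 + 13.53 + 60.28 + 6.78 = 82.03 million (those not working and not actively searching are outside the labor force — including those who want a job but have given up searching).
Civilian working-age population = 134.13 + 82.03 = 216.16 million.
Unemployment rate = 9.03 / 134.13 = 6.73%.
Labor force participation rate = 134.13 / 216.16 = 62.05%.

Unemployment rate ≈ 6.73%; labor force participation rate ≈ 62.05%.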